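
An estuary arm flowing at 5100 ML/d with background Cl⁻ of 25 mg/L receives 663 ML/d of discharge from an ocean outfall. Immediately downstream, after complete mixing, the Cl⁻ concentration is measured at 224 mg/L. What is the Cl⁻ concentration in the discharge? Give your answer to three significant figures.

Mass balance: 5100·25.00 + 663.0·Cₑ = 5763·224.0
→ Cₑ = (5763·224.0 − 5100·25.00) / 663.0 = 1755 mg/L.

1750 mg/L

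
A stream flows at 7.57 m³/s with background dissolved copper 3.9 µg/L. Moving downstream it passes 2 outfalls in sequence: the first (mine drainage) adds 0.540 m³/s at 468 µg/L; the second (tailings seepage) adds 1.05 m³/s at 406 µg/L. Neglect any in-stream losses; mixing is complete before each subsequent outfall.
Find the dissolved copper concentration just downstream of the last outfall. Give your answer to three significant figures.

77.4 µg/L

Outfall 1: combined Q = 8.110 m³/s; C = (7.570·3.900 + 0.5400·468.0)/8.110 = 34.80 µg/L.
Outfall 2: combined Q = 9.160 m³/s; C = (8.110·34.80 + 1.050·406.0)/9.160 = 77.35 µg/L.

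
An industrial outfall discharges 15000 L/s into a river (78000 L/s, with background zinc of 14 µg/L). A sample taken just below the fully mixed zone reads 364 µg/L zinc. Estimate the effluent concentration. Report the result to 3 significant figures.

Mass balance: 78000·14.00 + 15000·Cₑ = 93000·364.0
→ Cₑ = (93000·364.0 − 78000·14.00) / 15000 = 2184 µg/L.

2180 µg/L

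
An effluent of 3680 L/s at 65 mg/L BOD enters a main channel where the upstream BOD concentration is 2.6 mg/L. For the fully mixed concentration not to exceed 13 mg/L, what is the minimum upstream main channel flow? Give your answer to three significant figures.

18400 L/s

Set C_mix = 13: (Q·2.600 + 3680·65.00) / (Q + 3680) = 13
→ Q = 3680·(65.00 − 13)/(13 − 2.600) = 18400 L/s.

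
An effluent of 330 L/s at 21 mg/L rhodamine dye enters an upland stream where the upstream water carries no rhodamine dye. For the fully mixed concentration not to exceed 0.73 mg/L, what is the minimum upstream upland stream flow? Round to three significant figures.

Set C_mix = 0.73: (Q·0 + 330.0·21.00) / (Q + 330.0) = 0.73
→ Q = 330.0·(21.00 − 0.73)/(0.73 − 0) = 9163 L/s.

9160 L/s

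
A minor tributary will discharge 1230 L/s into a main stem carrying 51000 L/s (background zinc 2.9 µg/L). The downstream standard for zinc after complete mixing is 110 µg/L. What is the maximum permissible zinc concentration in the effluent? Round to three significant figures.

4550 µg/L

At the limit, (Qr·Cr + Qe·Cₑ)/(Qr + Qe) = 110:
Cₑ = (52230·110 − 51000·2.900) / 1230 = 4551 µg/L.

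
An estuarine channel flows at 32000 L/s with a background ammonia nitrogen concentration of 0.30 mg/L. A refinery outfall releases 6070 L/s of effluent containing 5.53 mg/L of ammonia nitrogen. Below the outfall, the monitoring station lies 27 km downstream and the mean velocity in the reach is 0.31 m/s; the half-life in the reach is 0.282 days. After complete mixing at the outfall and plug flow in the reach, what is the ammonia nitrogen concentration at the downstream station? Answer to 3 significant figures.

0.0952 mg/L

Conservation of mass: C = (32000·0.3000 + 6070·5.530) / 38070 = 43170/38070 = 1.134 mg/L.
Travel time t = 27·1000 / 0.31 = 87100 s = 24.19 h.
Half-life 0.282 d → k = ln 2 / 0.282 = 2.458 d⁻¹.
After decay, C = 1.134 × e^(−kt) = 1.134 × 0.08393 = 0.09517 mg/L.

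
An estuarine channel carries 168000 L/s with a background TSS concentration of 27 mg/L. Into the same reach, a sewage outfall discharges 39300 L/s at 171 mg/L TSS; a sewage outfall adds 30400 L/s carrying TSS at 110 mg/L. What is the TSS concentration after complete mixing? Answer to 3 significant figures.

61.4 mg/L

Conservation of mass: C = (168000·27.00 + 39300·171.0 + 30400·110.0) / 237700 = 14600000/237700 = 61.42 mg/L.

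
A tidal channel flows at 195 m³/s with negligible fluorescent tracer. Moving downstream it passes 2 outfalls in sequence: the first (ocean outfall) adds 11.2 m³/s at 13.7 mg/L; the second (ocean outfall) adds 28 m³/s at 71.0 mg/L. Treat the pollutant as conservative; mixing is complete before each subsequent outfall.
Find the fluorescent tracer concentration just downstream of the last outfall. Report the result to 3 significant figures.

9.14 mg/L

After outfall 1: Q = 195.0 + 11.20 = 206.2 m³/s; C = (195.0·0 + 11.20·13.70)/206.2 = 0.7441 mg/L.
After outfall 2: Q = 206.2 + 28.00 = 234.2 m³/s; C = (206.2·0.7441 + 28.00·71.00)/234.2 = 9.144 mg/L.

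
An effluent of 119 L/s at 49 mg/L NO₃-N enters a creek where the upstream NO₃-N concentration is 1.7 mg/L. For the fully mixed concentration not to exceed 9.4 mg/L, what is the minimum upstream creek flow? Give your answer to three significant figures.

612 L/s

Set C_mix = 9.4: (Q·1.700 + 119.0·49.00) / (Q + 119.0) = 9.4
→ Q = 119.0·(49.00 − 9.4)/(9.4 − 1.700) = 612.0 L/s.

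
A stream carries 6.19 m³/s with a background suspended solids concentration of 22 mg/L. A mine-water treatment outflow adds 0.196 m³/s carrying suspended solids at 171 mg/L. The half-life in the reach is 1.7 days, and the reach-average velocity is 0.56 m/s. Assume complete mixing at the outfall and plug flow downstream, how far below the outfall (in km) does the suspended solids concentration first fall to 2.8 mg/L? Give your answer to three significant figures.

267 km

Mixed concentration C = ΣQC/ΣQ = (6.190·22.00 + 0.1960·171.0) / 6.386 = 169.7/6.386 = 26.57 mg/L.
Half-life 1.7 d → k = ln 2 / 1.7 = 0.4077 d⁻¹.
Set 26.57·exp(−k·t) = 2.8 → t = ln(26.57/2.8)/k = 476800 s = 132.5 h.
Distance = v·t = 0.56·476800 = 267000 m = 267.0 km.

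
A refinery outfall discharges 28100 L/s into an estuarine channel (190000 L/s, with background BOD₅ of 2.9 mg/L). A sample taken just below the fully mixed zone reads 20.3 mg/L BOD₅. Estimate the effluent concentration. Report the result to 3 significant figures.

138 mg/L

Mass balance: 190000·2.900 + 28100·Cₑ = 218100·20.30
→ Cₑ = (218100·20.30 − 190000·2.900) / 28100 = 138.0 mg/L.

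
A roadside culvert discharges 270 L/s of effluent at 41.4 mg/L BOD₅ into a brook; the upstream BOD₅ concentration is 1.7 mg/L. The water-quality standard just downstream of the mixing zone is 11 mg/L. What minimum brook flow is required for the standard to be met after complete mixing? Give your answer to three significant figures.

Set C_mix = 11: (Q·1.700 + 270.0·41.40) / (Q + 270.0) = 11
→ Q = 270.0·(41.40 − 11)/(11 − 1.700) = 882.6 L/s.

883 L/s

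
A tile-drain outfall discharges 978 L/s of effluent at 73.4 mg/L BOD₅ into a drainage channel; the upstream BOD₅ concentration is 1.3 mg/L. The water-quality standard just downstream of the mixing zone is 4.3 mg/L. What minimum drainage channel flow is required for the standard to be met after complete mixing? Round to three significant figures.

22500 L/s

Set C_mix = 4.3: (Q·1.300 + 978.0·73.40) / (Q + 978.0) = 4.3
→ Q = 978.0·(73.40 − 4.3)/(4.3 − 1.300) = 22530 L/s.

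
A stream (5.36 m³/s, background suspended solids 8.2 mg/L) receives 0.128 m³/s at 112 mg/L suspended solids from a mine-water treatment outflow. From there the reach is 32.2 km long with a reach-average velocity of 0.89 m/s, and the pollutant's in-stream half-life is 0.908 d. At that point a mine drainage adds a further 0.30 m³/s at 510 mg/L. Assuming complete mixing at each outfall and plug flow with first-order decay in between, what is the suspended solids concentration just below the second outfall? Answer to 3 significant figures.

Conservation of mass: C = (5.360·8.200 + 0.1280·112.0) / 5.488 = 58.29/5.488 = 10.62 mg/L; combined flow 5.488 m³/s.
Travel time t = 32.2·1000 / 0.89 = 36180 s = 10.05 h.
Half-life 0.908 d → k = ln 2 / 0.908 = 0.7634 d⁻¹.
Applying C = C₀e^(−kt): 10.62 × 0.7264 = 7.715 mg/L.
Second outfall: C = (5.488·7.715 + 0.3000·510.0)/5.788 = 33.75 mg/L.

33.7 mg/L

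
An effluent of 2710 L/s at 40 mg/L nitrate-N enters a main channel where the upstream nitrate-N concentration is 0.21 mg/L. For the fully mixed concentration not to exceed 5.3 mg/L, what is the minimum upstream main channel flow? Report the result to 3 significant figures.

Set C_mix = 5.3: (Q·0.2100 + 2710·40.00) / (Q + 2710) = 5.3
→ Q = 2710·(40.00 − 5.3)/(5.3 − 0.2100) = 18470 L/s.

18500 L/s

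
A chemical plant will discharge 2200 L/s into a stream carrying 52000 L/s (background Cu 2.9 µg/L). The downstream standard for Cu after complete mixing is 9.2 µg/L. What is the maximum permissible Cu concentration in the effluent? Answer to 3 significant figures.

158 µg/L

At the limit, (Qr·Cr + Qe·Cₑ)/(Qr + Qe) = 9.2:
Cₑ = (54200·9.2 − 52000·2.900) / 2200 = 158.1 µg/L.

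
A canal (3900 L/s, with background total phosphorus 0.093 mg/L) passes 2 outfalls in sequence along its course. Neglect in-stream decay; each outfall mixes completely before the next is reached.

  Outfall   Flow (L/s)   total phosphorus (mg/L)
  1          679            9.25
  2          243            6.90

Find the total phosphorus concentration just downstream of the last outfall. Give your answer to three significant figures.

1.73 mg/L

Outfall 1: combined Q = 4579 L/s; C = (3900·0.09300 + 679.0·9.250)/4579 = 1.451 mg/L.
Outfall 2: combined Q = 4822 L/s; C = (4579·1.451 + 243.0·6.900)/4822 = 1.725 mg/L.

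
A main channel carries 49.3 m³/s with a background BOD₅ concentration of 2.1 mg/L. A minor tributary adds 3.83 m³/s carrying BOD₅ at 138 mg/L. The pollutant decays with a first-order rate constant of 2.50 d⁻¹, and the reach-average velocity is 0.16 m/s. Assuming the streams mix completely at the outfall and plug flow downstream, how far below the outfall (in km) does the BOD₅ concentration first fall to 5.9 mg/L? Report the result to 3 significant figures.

Mixed concentration C = ΣQC/ΣQ = (49.30·2.100 + 3.830·138.0) / 53.13 = 632.1/53.13 = 11.90 mg/L.
Set 11.90·exp(−k·t) = 5.9 → t = ln(11.90/5.9)/k = 24240 s = 6.733 h.
Distance = v·t = 0.16·24240 = 3878 m = 3.878 km.

3.88 km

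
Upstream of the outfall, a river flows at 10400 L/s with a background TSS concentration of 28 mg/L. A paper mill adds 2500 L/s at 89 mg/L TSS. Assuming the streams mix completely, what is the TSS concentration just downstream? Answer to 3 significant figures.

Mixed concentration C = ΣQC/ΣQ = (10400·28.00 + 2500·89.00) / 12900 = 513700/12900 = 39.82 mg/L.

39.8 mg/L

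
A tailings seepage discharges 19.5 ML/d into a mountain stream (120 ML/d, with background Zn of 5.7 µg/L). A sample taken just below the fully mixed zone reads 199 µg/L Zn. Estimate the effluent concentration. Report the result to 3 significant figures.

Mass balance: 120.0·5.700 + 19.50·Cₑ = 139.5·199.0
→ Cₑ = (139.5·199.0 − 120.0·5.700) / 19.50 = 1389 µg/L.

1390 µg/L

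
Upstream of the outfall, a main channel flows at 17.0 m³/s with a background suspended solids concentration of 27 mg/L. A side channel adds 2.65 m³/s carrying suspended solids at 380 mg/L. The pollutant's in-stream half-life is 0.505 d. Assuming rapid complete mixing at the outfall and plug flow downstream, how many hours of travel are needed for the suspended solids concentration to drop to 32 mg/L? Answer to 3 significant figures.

14.8 h

Mixed concentration C = ΣQC/ΣQ = (17.00·27.00 + 2.650·380.0) / 19.65 = 1466/19.65 = 74.61 mg/L.
Half-life 0.505 d → k = ln 2 / 0.505 = 1.373 d⁻¹.
74.61·exp(−k·t) = 32 → t = ln(74.61/32)/k = 53280 s = 14.80 h.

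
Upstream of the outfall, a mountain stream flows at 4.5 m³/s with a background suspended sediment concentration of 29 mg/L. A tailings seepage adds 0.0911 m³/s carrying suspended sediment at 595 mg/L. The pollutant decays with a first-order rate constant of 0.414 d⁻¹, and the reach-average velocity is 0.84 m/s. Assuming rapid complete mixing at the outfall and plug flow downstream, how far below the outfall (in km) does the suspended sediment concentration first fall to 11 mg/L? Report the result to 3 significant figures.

Conservation of mass: C = (4.500·29.00 + 0.09110·595.0) / 4.591 = 184.7/4.591 = 40.23 mg/L.
Set 40.23·exp(−k·t) = 11 → t = ln(40.23/11)/k = 270600 s = 75.17 h.
Distance = v·t = 0.84·270600 = 227300 m = 227.3 km.

227 km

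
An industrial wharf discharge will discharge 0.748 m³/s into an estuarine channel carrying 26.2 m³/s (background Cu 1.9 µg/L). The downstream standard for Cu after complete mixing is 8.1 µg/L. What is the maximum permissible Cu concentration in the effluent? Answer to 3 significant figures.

At the limit, (Qr·Cr + Qe·Cₑ)/(Qr + Qe) = 8.1:
Cₑ = (26.95·8.1 − 26.20·1.900) / 0.7480 = 225.3 µg/L.

225 µg/L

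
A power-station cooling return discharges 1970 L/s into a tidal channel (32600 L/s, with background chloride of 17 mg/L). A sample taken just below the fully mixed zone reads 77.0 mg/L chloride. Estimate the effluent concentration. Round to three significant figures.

1070 mg/L

Mass balance: 32600·17.00 + 1970·Cₑ = 34570·77.00
→ Cₑ = (34570·77.00 − 32600·17.00) / 1970 = 1070 mg/L.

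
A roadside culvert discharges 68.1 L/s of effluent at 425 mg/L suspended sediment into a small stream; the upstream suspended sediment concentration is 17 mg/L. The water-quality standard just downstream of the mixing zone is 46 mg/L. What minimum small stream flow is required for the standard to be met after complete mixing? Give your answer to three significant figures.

Set C_mix = 46: (Q·17.00 + 68.10·425.0) / (Q + 68.10) = 46
→ Q = 68.10·(425.0 − 46)/(46 − 17.00) = 890.0 L/s.

890 L/s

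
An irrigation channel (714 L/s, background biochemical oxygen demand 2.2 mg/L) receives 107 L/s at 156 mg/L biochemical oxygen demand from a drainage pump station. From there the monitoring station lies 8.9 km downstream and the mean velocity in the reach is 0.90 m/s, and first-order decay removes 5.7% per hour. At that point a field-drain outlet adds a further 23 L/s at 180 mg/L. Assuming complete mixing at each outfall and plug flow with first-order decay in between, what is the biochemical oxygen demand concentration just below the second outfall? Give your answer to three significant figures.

Mixed concentration C = ΣQC/ΣQ = (714.0·2.200 + 107.0·156.0) / 821.0 = 18260/821.0 = 22.24 mg/L; combined flow 821.0 L/s.
Travel time t = 8.9·1000 / 0.90 = 9889 s = 2.747 h.
5.7%/h lost → k = −ln(1 − 0.057) = 0.05869 h⁻¹.
Applying C = C₀e^(−kt): 22.24 × 0.8511 = 18.93 mg/L.
At the second outfall, C = (821.0·18.93 + 23.00·180.0) / (821.0 + 23.00) = 23.32 mg/L.

23.3 mg/L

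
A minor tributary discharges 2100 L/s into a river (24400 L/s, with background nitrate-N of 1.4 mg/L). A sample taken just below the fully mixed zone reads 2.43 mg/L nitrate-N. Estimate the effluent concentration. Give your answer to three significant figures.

14.4 mg/L

Mass balance: 24400·1.400 + 2100·Cₑ = 26500·2.430
→ Cₑ = (26500·2.430 − 24400·1.400) / 2100 = 14.40 mg/L.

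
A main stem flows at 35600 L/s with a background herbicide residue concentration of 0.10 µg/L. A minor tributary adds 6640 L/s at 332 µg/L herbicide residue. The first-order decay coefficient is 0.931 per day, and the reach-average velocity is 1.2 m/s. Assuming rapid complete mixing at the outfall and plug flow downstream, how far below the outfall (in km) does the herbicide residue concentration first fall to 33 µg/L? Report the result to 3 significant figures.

51.2 km

Mixed concentration C = ΣQC/ΣQ = (35600·0.1000 + 6640·332.0) / 42240 = 2208000/42240 = 52.27 µg/L.
Set 52.27·exp(−k·t) = 33 → t = ln(52.27/33)/k = 42690 s = 11.86 h.
Distance = v·t = 1.2·42690 = 51230 m = 51.23 km.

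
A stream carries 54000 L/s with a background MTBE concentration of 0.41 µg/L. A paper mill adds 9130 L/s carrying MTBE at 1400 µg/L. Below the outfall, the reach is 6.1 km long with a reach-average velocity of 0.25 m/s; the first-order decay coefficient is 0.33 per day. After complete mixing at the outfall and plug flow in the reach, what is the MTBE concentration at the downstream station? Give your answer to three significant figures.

185 µg/L

Flow-weighted average: C = (54000·0.4100 + 9130·1400) / 63130 = 12800000/63130 = 202.8 µg/L.
Travel time t = 6.1·1000 / 0.25 = 24400 s = 6.778 h.
Decay over the reach: 202.8·exp(−kt) = 202.8·0.9110 = 184.8 µg/L.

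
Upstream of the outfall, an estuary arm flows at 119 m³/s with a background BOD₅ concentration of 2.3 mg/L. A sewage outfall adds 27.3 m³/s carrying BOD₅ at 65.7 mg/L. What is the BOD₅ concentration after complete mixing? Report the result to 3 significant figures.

14.1 mg/L

Mass balance: C = (119.0·2.300 + 27.30·65.70) / 146.3 = 2067/146.3 = 14.13 mg/L.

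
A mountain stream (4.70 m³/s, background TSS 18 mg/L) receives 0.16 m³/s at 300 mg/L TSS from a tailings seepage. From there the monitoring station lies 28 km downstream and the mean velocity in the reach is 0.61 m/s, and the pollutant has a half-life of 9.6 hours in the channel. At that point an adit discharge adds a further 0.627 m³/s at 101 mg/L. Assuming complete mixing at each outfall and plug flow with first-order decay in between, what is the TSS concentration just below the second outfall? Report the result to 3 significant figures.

Mixed concentration C = ΣQC/ΣQ = (4.700·18.00 + 0.1600·300.0) / 4.860 = 132.6/4.860 = 27.28 mg/L; combined flow 4.860 m³/s.
Travel time t = 28·1000 / 0.61 = 45900 s = 12.75 h.
Half-life 9.6 h → k = ln 2 / 9.6 = 0.07220 h⁻¹ = 1.733 d⁻¹.
Applying C = C₀e^(−kt): 27.28 × 0.3983 = 10.87 mg/L.
At the second outfall, C = (4.860·10.87 + 0.6270·101.0) / (4.860 + 0.6270) = 21.17 mg/L.

21.2 mg/L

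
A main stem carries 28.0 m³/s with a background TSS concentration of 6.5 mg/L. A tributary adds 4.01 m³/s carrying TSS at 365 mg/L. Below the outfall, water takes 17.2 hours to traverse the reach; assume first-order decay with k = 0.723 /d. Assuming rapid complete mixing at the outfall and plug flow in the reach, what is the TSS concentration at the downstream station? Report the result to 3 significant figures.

30.6 mg/L

Flow-weighted average: C = (28.00·6.500 + 4.010·365.0) / 32.01 = 1646/32.01 = 51.41 mg/L.
Decay over the reach: 51.41·exp(−kt) = 51.41·0.5956 = 30.62 mg/L.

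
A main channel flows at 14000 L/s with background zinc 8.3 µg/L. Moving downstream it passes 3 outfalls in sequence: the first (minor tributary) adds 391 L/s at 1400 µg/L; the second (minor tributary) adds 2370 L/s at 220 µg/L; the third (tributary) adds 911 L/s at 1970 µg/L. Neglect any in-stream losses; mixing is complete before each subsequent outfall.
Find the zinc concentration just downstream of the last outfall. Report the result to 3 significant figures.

169 µg/L

Below outfall 1: Q → 14390 L/s, C = (14000·8.300 + 391.0·1400)/14390 = 46.11 µg/L.
Below outfall 2: Q → 16760 L/s, C = (14390·46.11 + 2370·220.0)/16760 = 70.70 µg/L.
Below outfall 3: Q → 17670 L/s, C = (16760·70.70 + 911.0·1970)/17670 = 168.6 µg/L.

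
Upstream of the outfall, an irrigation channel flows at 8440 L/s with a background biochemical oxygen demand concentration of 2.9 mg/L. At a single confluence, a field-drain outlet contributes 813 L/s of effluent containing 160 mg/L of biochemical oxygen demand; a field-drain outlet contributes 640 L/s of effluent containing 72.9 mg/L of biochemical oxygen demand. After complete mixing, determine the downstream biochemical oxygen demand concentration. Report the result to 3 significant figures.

Mass balance: C = (8440·2.900 + 813.0·160.0 + 640.0·72.90) / 9893 = 201200/9893 = 20.34 mg/L.

20.3 mg/L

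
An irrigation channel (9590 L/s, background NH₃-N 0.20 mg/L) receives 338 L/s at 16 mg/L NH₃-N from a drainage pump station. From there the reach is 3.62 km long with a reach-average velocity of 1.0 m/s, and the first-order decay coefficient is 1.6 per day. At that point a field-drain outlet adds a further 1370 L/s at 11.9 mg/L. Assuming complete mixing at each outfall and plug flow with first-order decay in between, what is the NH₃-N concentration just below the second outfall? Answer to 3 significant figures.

Conservation of mass: C = (9590·0.2000 + 338.0·16.00) / 9928 = 7326/9928 = 0.7379 mg/L; combined flow 9928 L/s.
Travel time t = 3.62·1000 / 1.0 = 3620 s = 1.006 h.
Applying C = C₀e^(−kt): 0.7379 × 0.9352 = 0.6901 mg/L.
Second outfall: C = (9928·0.6901 + 1370·11.90)/11300 = 2.049 mg/L.

2.05 mg/L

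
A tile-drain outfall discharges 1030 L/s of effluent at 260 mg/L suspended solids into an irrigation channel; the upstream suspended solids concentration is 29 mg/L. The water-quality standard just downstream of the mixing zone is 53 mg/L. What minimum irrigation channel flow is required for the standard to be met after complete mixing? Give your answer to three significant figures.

8880 L/s

Set C_mix = 53: (Q·29.00 + 1030·260.0) / (Q + 1030) = 53
→ Q = 1030·(260.0 − 53)/(53 − 29.00) = 8884 L/s.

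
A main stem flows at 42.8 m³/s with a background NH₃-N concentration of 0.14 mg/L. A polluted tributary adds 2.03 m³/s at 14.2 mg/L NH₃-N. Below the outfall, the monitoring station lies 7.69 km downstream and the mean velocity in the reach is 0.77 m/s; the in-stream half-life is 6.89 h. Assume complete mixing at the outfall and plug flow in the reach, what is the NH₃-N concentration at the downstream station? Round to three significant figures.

0.588 mg/L

Mass balance: C = (42.80·0.1400 + 2.030·14.20) / 44.83 = 34.82/44.83 = 0.7767 mg/L.
Travel time t = 7.69·1000 / 0.77 = 9987 s = 2.774 h.
Half-life 6.89 h → k = ln 2 / 6.89 = 0.1006 h⁻¹ = 2.414 d⁻¹.
First-order decay: C = 0.7767·exp(−k·t) = 0.7767·0.7565 = 0.5875 mg/L.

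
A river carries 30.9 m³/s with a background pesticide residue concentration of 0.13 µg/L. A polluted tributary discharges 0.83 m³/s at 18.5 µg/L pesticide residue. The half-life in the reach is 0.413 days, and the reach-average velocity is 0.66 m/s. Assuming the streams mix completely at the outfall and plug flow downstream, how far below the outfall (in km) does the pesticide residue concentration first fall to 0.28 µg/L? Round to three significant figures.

After mixing, C = (30.90·0.1300 + 0.8300·18.50) / 31.73 = 19.37/31.73 = 0.6105 µg/L.
Half-life 0.413 d → k = ln 2 / 0.413 = 1.678 d⁻¹.
Set 0.6105·exp(−k·t) = 0.28 → t = ln(0.6105/0.28)/k = 40130 s = 11.15 h.
Distance = v·t = 0.66·40130 = 26490 m = 26.49 km.

26.5 km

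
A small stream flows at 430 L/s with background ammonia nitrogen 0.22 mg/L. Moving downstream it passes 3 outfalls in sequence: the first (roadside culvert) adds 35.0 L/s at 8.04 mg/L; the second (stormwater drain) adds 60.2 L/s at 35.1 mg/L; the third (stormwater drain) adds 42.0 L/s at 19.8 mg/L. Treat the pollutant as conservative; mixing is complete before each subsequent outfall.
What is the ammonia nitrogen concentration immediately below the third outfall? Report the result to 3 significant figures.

5.85 mg/L

After outfall 1: Q = 430.0 + 35.00 = 465.0 L/s; C = (430.0·0.2200 + 35.00·8.040)/465.0 = 0.8086 mg/L.
After outfall 2: Q = 465.0 + 60.20 = 525.2 L/s; C = (465.0·0.8086 + 60.20·35.10)/525.2 = 4.739 mg/L.
After outfall 3: Q = 525.2 + 42.00 = 567.2 L/s; C = (525.2·4.739 + 42.00·19.80)/567.2 = 5.854 mg/L.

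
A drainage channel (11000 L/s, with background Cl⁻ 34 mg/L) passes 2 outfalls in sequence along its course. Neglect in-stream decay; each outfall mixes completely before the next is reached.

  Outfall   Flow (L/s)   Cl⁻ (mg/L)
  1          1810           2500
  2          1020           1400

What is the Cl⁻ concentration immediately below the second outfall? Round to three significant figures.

457 mg/L

After outfall 1: Q = 11000 + 1810 = 12810 L/s; C = (11000·34.00 + 1810·2500)/12810 = 382.4 mg/L.
After outfall 2: Q = 12810 + 1020 = 13830 L/s; C = (12810·382.4 + 1020·1400)/13830 = 457.5 mg/L.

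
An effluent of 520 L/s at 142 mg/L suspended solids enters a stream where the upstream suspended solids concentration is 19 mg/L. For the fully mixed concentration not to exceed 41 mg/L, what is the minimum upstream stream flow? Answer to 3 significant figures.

2390 L/s

Set C_mix = 41: (Q·19.00 + 520.0·142.0) / (Q + 520.0) = 41
→ Q = 520.0·(142.0 − 41)/(41 − 19.00) = 2387 L/s.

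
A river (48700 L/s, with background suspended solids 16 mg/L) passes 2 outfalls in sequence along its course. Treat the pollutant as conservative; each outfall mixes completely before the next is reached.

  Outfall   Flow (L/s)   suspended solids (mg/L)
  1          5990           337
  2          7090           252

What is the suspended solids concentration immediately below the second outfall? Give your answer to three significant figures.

Outfall 1: combined Q = 54690 L/s; C = (48700·16.00 + 5990·337.0)/54690 = 51.16 mg/L.
Outfall 2: combined Q = 61780 L/s; C = (54690·51.16 + 7090·252.0)/61780 = 74.21 mg/L.

74.2 mg/L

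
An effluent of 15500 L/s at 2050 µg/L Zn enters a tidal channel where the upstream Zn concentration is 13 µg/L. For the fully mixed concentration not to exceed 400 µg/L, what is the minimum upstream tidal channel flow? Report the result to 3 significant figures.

Set C_mix = 400: (Q·13.00 + 15500·2050) / (Q + 15500) = 400
→ Q = 15500·(2050 − 400)/(400 − 13.00) = 66090 L/s.

66100 L/s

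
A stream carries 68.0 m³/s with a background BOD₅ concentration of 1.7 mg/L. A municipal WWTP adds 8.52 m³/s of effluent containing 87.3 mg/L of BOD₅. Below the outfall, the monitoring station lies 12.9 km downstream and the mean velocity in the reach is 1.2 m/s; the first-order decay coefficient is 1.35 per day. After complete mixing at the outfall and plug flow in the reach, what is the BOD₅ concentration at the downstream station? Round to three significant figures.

After mixing, C = (68.00·1.700 + 8.520·87.30) / 76.52 = 859.4/76.52 = 11.23 mg/L.
Travel time t = 12.9·1000 / 1.2 = 10750 s = 2.986 h.
First-order decay: C = 11.23·exp(−k·t) = 11.23·0.8454 = 9.494 mg/L.

9.49 mg/L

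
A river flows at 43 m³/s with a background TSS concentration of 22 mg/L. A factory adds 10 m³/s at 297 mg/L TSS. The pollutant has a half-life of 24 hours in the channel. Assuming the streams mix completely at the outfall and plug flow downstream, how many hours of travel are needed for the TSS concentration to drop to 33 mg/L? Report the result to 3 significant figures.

After mixing, C = (43.00·22.00 + 10.00·297.0) / 53.00 = 3916/53.00 = 73.89 mg/L.
Half-life 24 h → k = ln 2 / 24 = 0.02888 h⁻¹ = 0.6931 d⁻¹.
73.89·exp(−k·t) = 33 → t = ln(73.89/33)/k = 100500 s = 27.91 h.

27.9 h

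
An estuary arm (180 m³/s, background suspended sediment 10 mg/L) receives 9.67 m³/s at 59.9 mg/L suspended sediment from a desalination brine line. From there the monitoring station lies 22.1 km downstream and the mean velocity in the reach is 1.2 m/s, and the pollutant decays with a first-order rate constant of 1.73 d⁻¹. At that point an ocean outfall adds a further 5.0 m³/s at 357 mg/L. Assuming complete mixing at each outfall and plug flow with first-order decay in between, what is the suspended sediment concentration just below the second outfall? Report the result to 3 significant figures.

17.6 mg/L

Conservation of mass: C = (180.0·10.00 + 9.670·59.90) / 189.7 = 2379/189.7 = 12.54 mg/L; combined flow 189.7 m³/s.
Travel time t = 22.1·1000 / 1.2 = 18420 s = 5.116 h.
After decay, C = 12.54 × e^(−kt) = 12.54 × 0.6916 = 8.675 mg/L.
At the second outfall, C = (189.7·8.675 + 5.000·357.0) / (189.7 + 5.000) = 17.62 mg/L.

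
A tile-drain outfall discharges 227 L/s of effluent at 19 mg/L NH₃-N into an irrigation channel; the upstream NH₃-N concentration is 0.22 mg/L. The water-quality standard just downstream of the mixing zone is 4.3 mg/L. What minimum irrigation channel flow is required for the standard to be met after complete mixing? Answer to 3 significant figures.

818 L/s

Set C_mix = 4.3: (Q·0.2200 + 227.0·19.00) / (Q + 227.0) = 4.3
→ Q = 227.0·(19.00 − 4.3)/(4.3 − 0.2200) = 817.9 L/s.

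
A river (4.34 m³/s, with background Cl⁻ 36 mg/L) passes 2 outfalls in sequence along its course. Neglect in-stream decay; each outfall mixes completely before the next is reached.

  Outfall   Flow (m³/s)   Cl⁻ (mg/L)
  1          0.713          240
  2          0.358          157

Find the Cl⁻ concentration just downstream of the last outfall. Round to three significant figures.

Outfall 1: combined Q = 5.053 m³/s; C = (4.340·36.00 + 0.7130·240.0)/5.053 = 64.79 mg/L.
Outfall 2: combined Q = 5.411 m³/s; C = (5.053·64.79 + 0.3580·157.0)/5.411 = 70.89 mg/L.

70.9 mg/L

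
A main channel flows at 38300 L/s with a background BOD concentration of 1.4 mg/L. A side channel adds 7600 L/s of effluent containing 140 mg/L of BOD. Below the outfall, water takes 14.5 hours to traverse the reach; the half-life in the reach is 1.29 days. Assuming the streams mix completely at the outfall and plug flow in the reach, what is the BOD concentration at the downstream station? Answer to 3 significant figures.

17.6 mg/L

Mixed concentration C = ΣQC/ΣQ = (38300·1.400 + 7600·140.0) / 45900 = 1118000/45900 = 24.35 mg/L.
Half-life 1.29 d → k = ln 2 / 1.29 = 0.5373 d⁻¹.
Applying C = C₀e^(−kt): 24.35 × 0.7228 = 17.60 mg/L.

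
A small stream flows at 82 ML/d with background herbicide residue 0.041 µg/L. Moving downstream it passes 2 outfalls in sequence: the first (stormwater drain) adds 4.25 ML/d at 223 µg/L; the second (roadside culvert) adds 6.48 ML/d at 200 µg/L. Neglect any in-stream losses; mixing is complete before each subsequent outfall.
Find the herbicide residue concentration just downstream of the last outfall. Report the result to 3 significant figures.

Below outfall 1: Q → 86.25 ML/d, C = (82.00·0.04100 + 4.250·223.0)/86.25 = 11.03 µg/L.
Below outfall 2: Q → 92.73 ML/d, C = (86.25·11.03 + 6.480·200.0)/92.73 = 24.23 µg/L.

24.2 µg/L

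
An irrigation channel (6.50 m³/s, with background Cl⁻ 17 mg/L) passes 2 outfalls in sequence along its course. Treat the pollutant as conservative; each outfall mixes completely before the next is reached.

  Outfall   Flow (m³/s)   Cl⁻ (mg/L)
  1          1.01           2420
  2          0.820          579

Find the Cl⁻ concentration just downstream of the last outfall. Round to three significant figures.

364 mg/L

Outfall 1: combined Q = 7.510 m³/s; C = (6.500·17.00 + 1.010·2420)/7.510 = 340.2 mg/L.
Outfall 2: combined Q = 8.330 m³/s; C = (7.510·340.2 + 0.8200·579.0)/8.330 = 363.7 mg/L.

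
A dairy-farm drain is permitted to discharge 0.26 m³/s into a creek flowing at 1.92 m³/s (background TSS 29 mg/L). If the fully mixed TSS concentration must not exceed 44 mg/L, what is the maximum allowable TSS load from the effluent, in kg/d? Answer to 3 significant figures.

Mass balance at the limit: 1.920·29.00 + 0.2600·Cₑ = 2.180·44 → Cₑ = 154.8 mg/L.
Load = 0.2600 m³/s × 154.8 g/m³ × 86 400 s/d = 3477 kg/d.

3480 kg/d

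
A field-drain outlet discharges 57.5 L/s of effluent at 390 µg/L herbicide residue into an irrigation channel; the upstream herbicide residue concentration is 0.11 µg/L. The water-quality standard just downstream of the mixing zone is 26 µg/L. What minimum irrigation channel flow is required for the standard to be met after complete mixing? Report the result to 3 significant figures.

Set C_mix = 26: (Q·0.1100 + 57.50·390.0) / (Q + 57.50) = 26
→ Q = 57.50·(390.0 − 26)/(26 − 0.1100) = 808.4 L/s.

808 L/s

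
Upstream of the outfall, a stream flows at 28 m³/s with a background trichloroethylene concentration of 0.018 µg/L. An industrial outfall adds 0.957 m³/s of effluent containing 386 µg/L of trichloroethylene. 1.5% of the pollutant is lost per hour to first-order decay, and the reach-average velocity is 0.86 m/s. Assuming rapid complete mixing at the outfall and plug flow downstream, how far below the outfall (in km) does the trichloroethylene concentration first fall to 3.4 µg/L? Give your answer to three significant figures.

271 km

After mixing, C = (28.00·0.01800 + 0.9570·386.0) / 28.96 = 369.9/28.96 = 12.77 µg/L.
1.5%/h lost → k = −ln(1 − 0.015) = 0.01511 h⁻¹.
Set 12.77·exp(−k·t) = 3.4 → t = ln(12.77/3.4)/k = 315300 s = 87.58 h.
Distance = v·t = 0.86·315300 = 271100 m = 271.1 km.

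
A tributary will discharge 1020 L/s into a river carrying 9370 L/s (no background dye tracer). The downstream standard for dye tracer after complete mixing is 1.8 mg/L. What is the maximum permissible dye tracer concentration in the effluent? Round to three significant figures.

18.3 mg/L

At the limit, (Qr·Cr + Qe·Cₑ)/(Qr + Qe) = 1.8:
Cₑ = (10390·1.8 − 9370·0) / 1020 = 18.34 mg/L.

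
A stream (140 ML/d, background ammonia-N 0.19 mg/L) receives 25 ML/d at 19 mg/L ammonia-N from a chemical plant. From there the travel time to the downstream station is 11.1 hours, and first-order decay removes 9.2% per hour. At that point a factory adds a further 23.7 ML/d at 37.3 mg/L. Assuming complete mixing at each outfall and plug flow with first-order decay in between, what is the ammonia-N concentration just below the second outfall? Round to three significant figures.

Mass balance: C = (140.0·0.1900 + 25.00·19.00) / 165.0 = 501.6/165.0 = 3.040 mg/L; combined flow 165.0 ML/d.
9.2%/h lost → k = −ln(1 − 0.092) = 0.09651 h⁻¹.
Applying C = C₀e^(−kt): 3.040 × 0.3426 = 1.041 mg/L.
At the second outfall, C = (165.0·1.041 + 23.70·37.30) / (165.0 + 23.70) = 5.595 mg/L.

5.60 mg/L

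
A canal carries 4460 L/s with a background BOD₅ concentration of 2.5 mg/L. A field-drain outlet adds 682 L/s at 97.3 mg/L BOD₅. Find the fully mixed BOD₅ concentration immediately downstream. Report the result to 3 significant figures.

Flow-weighted average: C = (4460·2.500 + 682.0·97.30) / 5142 = 77510/5142 = 15.07 mg/L.

15.1 mg/L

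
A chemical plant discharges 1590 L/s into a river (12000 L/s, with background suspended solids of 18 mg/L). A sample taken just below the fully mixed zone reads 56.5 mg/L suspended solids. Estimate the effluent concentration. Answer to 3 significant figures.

347 mg/L

Mass balance: 12000·18.00 + 1590·Cₑ = 13590·56.50
→ Cₑ = (13590·56.50 − 12000·18.00) / 1590 = 347.1 mg/L.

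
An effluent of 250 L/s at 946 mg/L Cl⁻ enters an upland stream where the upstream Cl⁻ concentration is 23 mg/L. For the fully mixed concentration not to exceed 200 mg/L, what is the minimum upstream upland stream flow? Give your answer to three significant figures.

Set C_mix = 200: (Q·23.00 + 250.0·946.0) / (Q + 250.0) = 200
→ Q = 250.0·(946.0 − 200)/(200 − 23.00) = 1054 L/s.

1050 L/s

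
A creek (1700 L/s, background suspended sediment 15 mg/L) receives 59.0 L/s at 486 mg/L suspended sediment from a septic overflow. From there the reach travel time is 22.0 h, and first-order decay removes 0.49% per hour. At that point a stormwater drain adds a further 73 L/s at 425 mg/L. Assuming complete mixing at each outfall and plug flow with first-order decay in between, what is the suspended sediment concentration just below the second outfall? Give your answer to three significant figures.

43.5 mg/L

Mass balance: C = (1700·15.00 + 59.00·486.0) / 1759 = 54170/1759 = 30.80 mg/L; combined flow 1759 L/s.
0.49%/h lost → k = −ln(1 − 0.0049) = 0.004912 h⁻¹.
After decay, C = 30.80 × e^(−kt) = 30.80 × 0.8976 = 27.64 mg/L.
At the second outfall, C = (1759·27.64 + 73.00·425.0) / (1759 + 73.00) = 43.48 mg/L.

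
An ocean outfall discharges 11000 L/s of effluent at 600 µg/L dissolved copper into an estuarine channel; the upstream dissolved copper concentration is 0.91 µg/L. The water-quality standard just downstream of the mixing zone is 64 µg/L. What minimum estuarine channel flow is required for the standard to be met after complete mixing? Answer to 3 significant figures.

93500 L/s

Set C_mix = 64: (Q·0.9100 + 11000·600.0) / (Q + 11000) = 64
→ Q = 11000·(600.0 − 64)/(64 − 0.9100) = 93450 L/s.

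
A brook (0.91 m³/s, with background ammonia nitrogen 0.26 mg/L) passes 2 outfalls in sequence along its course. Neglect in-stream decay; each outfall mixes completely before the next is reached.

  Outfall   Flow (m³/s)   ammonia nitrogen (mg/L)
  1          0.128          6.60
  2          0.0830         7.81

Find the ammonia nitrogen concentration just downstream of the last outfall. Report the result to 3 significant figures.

After outfall 1: Q = 0.9100 + 0.1280 = 1.038 m³/s; C = (0.9100·0.2600 + 0.1280·6.600)/1.038 = 1.042 mg/L.
After outfall 2: Q = 1.038 + 0.08300 = 1.121 m³/s; C = (1.038·1.042 + 0.08300·7.810)/1.121 = 1.543 mg/L.

1.54 mg/L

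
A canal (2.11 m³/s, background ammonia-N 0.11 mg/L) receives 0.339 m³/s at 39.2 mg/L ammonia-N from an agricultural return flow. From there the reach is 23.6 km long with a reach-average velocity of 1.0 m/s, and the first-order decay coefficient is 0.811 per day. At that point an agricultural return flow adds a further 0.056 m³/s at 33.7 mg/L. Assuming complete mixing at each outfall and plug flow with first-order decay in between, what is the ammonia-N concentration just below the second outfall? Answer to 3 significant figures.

5.08 mg/L

Conservation of mass: C = (2.110·0.1100 + 0.3390·39.20) / 2.449 = 13.52/2.449 = 5.521 mg/L; combined flow 2.449 m³/s.
Travel time t = 23.6·1000 / 1.0 = 23600 s = 6.556 h.
After decay, C = 5.521 × e^(−kt) = 5.521 × 0.8013 = 4.424 mg/L.
At the second outfall, C = (2.449·4.424 + 0.05600·33.70) / (2.449 + 0.05600) = 5.078 mg/L.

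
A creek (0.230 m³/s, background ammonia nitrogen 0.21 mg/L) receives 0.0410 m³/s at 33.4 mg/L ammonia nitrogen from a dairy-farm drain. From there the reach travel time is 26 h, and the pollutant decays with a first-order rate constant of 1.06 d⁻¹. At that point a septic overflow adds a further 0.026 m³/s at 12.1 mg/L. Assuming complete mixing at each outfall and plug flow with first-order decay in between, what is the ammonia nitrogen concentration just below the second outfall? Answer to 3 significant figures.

2.57 mg/L

Mixed concentration C = ΣQC/ΣQ = (0.2300·0.2100 + 0.04100·33.40) / 0.2710 = 1.418/0.2710 = 5.231 mg/L; combined flow 0.2710 m³/s.
Applying C = C₀e^(−kt): 5.231 × 0.3172 = 1.659 mg/L.
At the second outfall, C = (0.2710·1.659 + 0.02600·12.10) / (0.2710 + 0.02600) = 2.573 mg/L.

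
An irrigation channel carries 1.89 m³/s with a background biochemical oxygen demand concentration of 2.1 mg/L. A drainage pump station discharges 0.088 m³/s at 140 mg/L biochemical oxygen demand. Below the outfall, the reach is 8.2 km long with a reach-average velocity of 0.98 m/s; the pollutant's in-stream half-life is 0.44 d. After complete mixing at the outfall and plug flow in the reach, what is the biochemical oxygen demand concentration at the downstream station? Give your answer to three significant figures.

Flow-weighted average: C = (1.890·2.100 + 0.08800·140.0) / 1.978 = 16.29/1.978 = 8.235 mg/L.
Travel time t = 8.2·1000 / 0.98 = 8367 s = 2.324 h.
Half-life 0.44 d → k = ln 2 / 0.44 = 1.575 d⁻¹.
After decay, C = 8.235 × e^(−kt) = 8.235 × 0.8585 = 7.070 mg/L.

7.07 mg/L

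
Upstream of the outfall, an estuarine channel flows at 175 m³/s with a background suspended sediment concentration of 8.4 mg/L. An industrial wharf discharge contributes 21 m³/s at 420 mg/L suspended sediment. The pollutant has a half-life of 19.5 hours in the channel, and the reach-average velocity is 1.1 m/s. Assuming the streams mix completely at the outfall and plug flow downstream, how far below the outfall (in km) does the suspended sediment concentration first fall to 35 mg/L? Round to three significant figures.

45.2 km

Mixed concentration C = ΣQC/ΣQ = (175.0·8.400 + 21.00·420.0) / 196.0 = 10290/196.0 = 52.50 mg/L.
Half-life 19.5 h → k = ln 2 / 19.5 = 0.03555 h⁻¹ = 0.8531 d⁻¹.
Set 52.50·exp(−k·t) = 35 → t = ln(52.50/35)/k = 41060 s = 11.41 h.
Distance = v·t = 1.1·41060 = 45170 m = 45.17 km.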